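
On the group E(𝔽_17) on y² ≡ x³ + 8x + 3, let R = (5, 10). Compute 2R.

(15, 8)

tangent at (5, 10): λ = (3·5² + 8)/(2·10) ≡ 15/3. 3⁻¹ ≡ 6 (mod 17), so λ ≡ 15·6 ≡ 5.
  x = λ² - 5 - 5 = 25 - 10 ≡ 15; y = λ·(5 - 15) - 10 ≡ 8. → (15, 8)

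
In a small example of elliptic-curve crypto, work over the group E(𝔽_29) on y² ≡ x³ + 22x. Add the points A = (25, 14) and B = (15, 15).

(25, 14) + (15, 15). λ = (15 - 14)/(15 - 25) ≡ 1/19 mod 29. 19⁻¹ ≡ 26 (mod 29) since 19·26 = 494 ≡ 1, so λ ≡ 26.
  x = λ² - 25 - 15 = 676 - 40 ≡ 27; y = λ·(25 - 27) - 14 ≡ 21. → (27, 21)

(27, 21)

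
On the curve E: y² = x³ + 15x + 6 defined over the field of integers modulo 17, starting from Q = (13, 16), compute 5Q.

Repeated addition: build up to 5Q.
2Q: tangent at (13, 16): λ = (3·13² + 15)/(2·16) ≡ 12/15. 15⁻¹ ≡ 8 (mod 17) since 15·8 = 120 ≡ 1, so λ ≡ 12·8 ≡ 11.
  x = λ² - 13 - 13 = 121 - 26 ≡ 10; y = λ·(13 - 10) - 16 ≡ 0. → (10, 0)
3Q: (10, 0) + (13, 16). λ = (16 - 0)/(13 - 10) ≡ 16/3 mod 17. 3⁻¹ ≡ 6 (mod 17), so λ ≡ 11.
  x = λ² - 10 - 13 = 121 - 23 ≡ 13; y = λ·(10 - 13) - 0 ≡ 1. → (13, 1)
4Q: (13, 1) + (13, 16): same x and y₁ ≡ -y₂, so the sum is O.
5Q: O + (13, 16) = (13, 16) (identity).

(13, 16)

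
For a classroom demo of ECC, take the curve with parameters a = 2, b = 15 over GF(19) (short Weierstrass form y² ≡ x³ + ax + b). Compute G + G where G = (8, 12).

(12, 0)

tangent at (8, 12): λ = (3·8² + 2)/(2·12) ≡ 4/5. 5⁻¹ ≡ 4 (mod 19), so λ ≡ 4·4 ≡ 16.
  x = λ² - 8 - 8 = 256 - 16 ≡ 12; y = λ·(8 - 12) - 12 ≡ 0. → (12, 0)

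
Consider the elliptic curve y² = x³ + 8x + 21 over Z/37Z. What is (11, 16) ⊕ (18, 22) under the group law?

(11, 16) + (18, 22). λ = (22 - 16)/(18 - 11) ≡ 6/7 mod 37. 7⁻¹ ≡ 16 (mod 37), so λ ≡ 22.
  x = λ² - 11 - 18 = 484 - 29 ≡ 11; y = λ·(11 - 11) - 16 ≡ 21. → (11, 21)

(11, 21)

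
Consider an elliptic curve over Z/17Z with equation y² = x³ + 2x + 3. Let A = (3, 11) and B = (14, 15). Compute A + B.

(3, 11) + (14, 15). λ = (15 - 11)/(14 - 3) ≡ 4/11 mod 17. 11⁻¹ ≡ 14 (mod 17), so λ ≡ 5.
  x = λ² - 3 - 14 = 25 - 17 ≡ 8; y = λ·(3 - 8) - 11 ≡ 15. → (8, 15)

(8, 15)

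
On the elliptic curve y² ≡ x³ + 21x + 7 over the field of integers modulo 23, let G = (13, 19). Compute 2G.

(6, 2)

tangent at (13, 19): λ = (3·13² + 21)/(2·19) ≡ 22/15. 15⁻¹ ≡ 20 (mod 23) since 15·20 = 300 ≡ 1, so λ ≡ 22·20 ≡ 3.
  x = λ² - 13 - 13 = 9 - 26 ≡ 6; y = λ·(13 - 6) - 19 ≡ 2. → (6, 2)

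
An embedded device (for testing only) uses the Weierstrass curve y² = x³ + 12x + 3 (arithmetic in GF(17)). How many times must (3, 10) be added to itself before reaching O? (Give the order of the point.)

7

2P: tangent at (3, 10): λ = (3·3² + 12)/(2·10) ≡ 5/3. 3⁻¹ ≡ 6 (mod 17) since 3·6 = 18 ≡ 1, so λ ≡ 5·6 ≡ 13.
  x = λ² - 3 - 3 = 169 - 6 ≡ 10; y = λ·(3 - 10) - 10 ≡ 1. → (10, 1)
3P: (10, 1) + (3, 10). λ = (10 - 1)/(3 - 10) ≡ 9/10 mod 17. 10⁻¹ ≡ 12 (mod 17), so λ ≡ 6.
  x = λ² - 10 - 3 = 36 - 13 ≡ 6; y = λ·(10 - 6) - 1 ≡ 6. → (6, 6)
4P: (6, 6) + (3, 10). λ = (10 - 6)/(3 - 6) ≡ 4/14 mod 17. 14⁻¹ ≡ 11 (mod 17), so λ ≡ 10.
  x = λ² - 6 - 3 = 100 - 9 ≡ 6; y = λ·(6 - 6) - 6 ≡ 11. → (6, 11)
5P: (6, 11) + (3, 10). λ = (10 - 11)/(3 - 6) ≡ 16/14 mod 17. 14⁻¹ ≡ 11 (mod 17), so λ ≡ 6.
  x = λ² - 6 - 3 = 36 - 9 ≡ 10; y = λ·(6 - 10) - 11 ≡ 16. → (10, 16)
6P: (10, 16) + (3, 10). λ = (10 - 16)/(3 - 10) ≡ 11/10 mod 17. 10⁻¹ ≡ 12 (mod 17) since 10·12 = 120 ≡ 1, so λ ≡ 13.
  x = λ² - 10 - 3 = 169 - 13 ≡ 3; y = λ·(10 - 3) - 16 ≡ 7. → (3, 7)
7P: (3, 7) + (3, 10): same x and y₁ ≡ -y₂, so the sum is O.
7P = O, so the order is 7.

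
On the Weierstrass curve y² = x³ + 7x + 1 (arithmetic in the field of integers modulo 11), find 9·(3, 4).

(2, 10)

Write G = (3, 4).
Double-and-add on 9 = (1001)₂. Start with G = (3, 4) for the leading 1-bit.
double: tangent at (3, 4): λ = (3·3² + 7)/(2·4) ≡ 1/8. 8⁻¹ ≡ 7 (mod 11), so λ ≡ 1·7 ≡ 7.
  x = λ² - 3 - 3 = 49 - 6 ≡ 10; y = λ·(3 - 10) - 4 ≡ 2. → (10, 2)
double: tangent at (10, 2): λ = (3·10² + 7)/(2·2) ≡ 10/4. 4⁻¹ ≡ 3 (mod 11), so λ ≡ 10·3 ≡ 8.
  x = λ² - 10 - 10 = 64 - 20 ≡ 0; y = λ·(10 - 0) - 2 ≡ 1. → (0, 1)
double: tangent at (0, 1): λ = (3·0² + 7)/(2·1) ≡ 7/2. 2⁻¹ ≡ 6 (mod 11), so λ ≡ 7·6 ≡ 9.
  x = λ² - 0 - 0 = 81 - 0 ≡ 4; y = λ·(0 - 4) - 1 ≡ 7. → (4, 7)
add G: (4, 7) + (3, 4). λ = (4 - 7)/(3 - 4) ≡ 8/10 mod 11. 10⁻¹ ≡ 10 (mod 11), so λ ≡ 3.
  x = λ² - 4 - 3 = 9 - 7 ≡ 2; y = λ·(4 - 2) - 7 ≡ 10. → (2, 10)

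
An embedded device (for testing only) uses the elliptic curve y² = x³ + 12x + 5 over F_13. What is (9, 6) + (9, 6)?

tangent at (9, 6): λ = (3·9² + 12)/(2·6) ≡ 8/12. 12⁻¹ ≡ 12 (mod 13) since 12·12 = 144 ≡ 1, so λ ≡ 8·12 ≡ 5.
  x = λ² - 9 - 9 = 25 - 18 ≡ 7; y = λ·(9 - 7) - 6 ≡ 4. → (7, 4)

(7, 4)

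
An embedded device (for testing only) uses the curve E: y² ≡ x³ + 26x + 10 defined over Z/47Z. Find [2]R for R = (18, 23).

(38, 9)

tangent at (18, 23): λ = (3·18² + 26)/(2·23) ≡ 11/46. 46⁻¹ ≡ 46 (mod 47), so λ ≡ 11·46 ≡ 36.
  x = λ² - 18 - 18 = 1296 - 36 ≡ 38; y = λ·(18 - 38) - 23 ≡ 9. → (38, 9)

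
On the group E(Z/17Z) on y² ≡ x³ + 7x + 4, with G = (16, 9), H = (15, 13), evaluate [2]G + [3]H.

O

First 2G:
Repeated addition: build up to 2G.
2G: tangent at (16, 9): λ = (3·16² + 7)/(2·9) ≡ 10/1. 1⁻¹ ≡ 1 (mod 17), so λ ≡ 10·1 ≡ 10.
  x = λ² - 16 - 16 = 100 - 32 ≡ 0; y = λ·(16 - 0) - 9 ≡ 15. → (0, 15)
2G = (0, 15).
Next 3H:
Repeated addition: build up to 3H.
2H: tangent at (15, 13): λ = (3·15² + 7)/(2·13) ≡ 2/9. 9⁻¹ ≡ 2 (mod 17) since 9·2 = 18 ≡ 1, so λ ≡ 2·2 ≡ 4.
  x = λ² - 15 - 15 = 16 - 30 ≡ 3; y = λ·(15 - 3) - 13 ≡ 1. → (3, 1)
3H: (3, 1) + (15, 13). λ = (13 - 1)/(15 - 3) ≡ 12/12 mod 17. 12⁻¹ ≡ 10 (mod 17) since 12·10 = 120 ≡ 1, so λ ≡ 1.
  x = λ² - 3 - 15 = 1 - 18 ≡ 0; y = λ·(3 - 0) - 1 ≡ 2. → (0, 2)
3H = (0, 2).
Finally 2G + 3H:
(0, 15) + (0, 2): same x and y₁ ≡ -y₂, so the sum is O.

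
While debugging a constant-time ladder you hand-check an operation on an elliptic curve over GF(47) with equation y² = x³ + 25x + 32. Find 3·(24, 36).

(34, 46)

Write Q = (24, 36).
Repeated addition: build up to 3Q.
2Q: tangent at (24, 36): λ = (3·24² + 25)/(2·36) ≡ 14/25. 25⁻¹ ≡ 32 (mod 47), so λ ≡ 14·32 ≡ 25.
  x = λ² - 24 - 24 = 625 - 48 ≡ 13; y = λ·(24 - 13) - 36 ≡ 4. → (13, 4)
3Q: (13, 4) + (24, 36). λ = (36 - 4)/(24 - 13) ≡ 32/11 mod 47. 11⁻¹ ≡ 30 (mod 47), so λ ≡ 20.
  x = λ² - 13 - 24 = 400 - 37 ≡ 34; y = λ·(13 - 34) - 4 ≡ 46. → (34, 46)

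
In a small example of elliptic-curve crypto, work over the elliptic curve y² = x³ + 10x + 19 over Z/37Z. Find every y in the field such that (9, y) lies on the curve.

none

x³ + 10x + 19 = 838 ≡ 24 (mod 37).
24 is a non-residue mod 37; no y exists.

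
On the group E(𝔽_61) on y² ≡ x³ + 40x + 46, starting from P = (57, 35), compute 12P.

Double-and-add on 12 = (1100)₂. Start with P = (57, 35) for the leading 1-bit.
double: tangent at (57, 35): λ = (3·57² + 40)/(2·35) ≡ 27/9. 9⁻¹ ≡ 34 (mod 61) since 9·34 = 306 ≡ 1, so λ ≡ 27·34 ≡ 3.
  x = λ² - 57 - 57 = 9 - 114 ≡ 17; y = λ·(57 - 17) - 35 ≡ 24. → (17, 24)
add P: (17, 24) + (57, 35). λ = (35 - 24)/(57 - 17) ≡ 11/40 mod 61. 40⁻¹ ≡ 29 (mod 61), so λ ≡ 14.
  x = λ² - 17 - 57 = 196 - 74 ≡ 0; y = λ·(17 - 0) - 24 ≡ 31. → (0, 31)
double: tangent at (0, 31): λ = (3·0² + 40)/(2·31) ≡ 40/1. 1⁻¹ ≡ 1 (mod 61), so λ ≡ 40·1 ≡ 40.
  x = λ² - 0 - 0 = 1600 - 0 ≡ 14; y = λ·(0 - 14) - 31 ≡ 19. → (14, 19)
double: tangent at (14, 19): λ = (3·14² + 40)/(2·19) ≡ 18/38. 38⁻¹ ≡ 53 (mod 61) since 38·53 = 2014 ≡ 1, so λ ≡ 18·53 ≡ 39.
  x = λ² - 14 - 14 = 1521 - 28 ≡ 29; y = λ·(14 - 29) - 19 ≡ 6. → (29, 6)

(29, 6)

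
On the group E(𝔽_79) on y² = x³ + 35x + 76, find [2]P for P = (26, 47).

tangent at (26, 47): λ = (3·26² + 35)/(2·47) ≡ 9/15. 15⁻¹ ≡ 58 (mod 79) since 15·58 = 870 ≡ 1, so λ ≡ 9·58 ≡ 48.
  x = λ² - 26 - 26 = 2304 - 52 ≡ 40; y = λ·(26 - 40) - 47 ≡ 71. → (40, 71)

(40, 71)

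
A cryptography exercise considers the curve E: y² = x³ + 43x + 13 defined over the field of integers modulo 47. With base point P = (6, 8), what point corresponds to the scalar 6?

(19, 34)

Repeated addition: build up to 6P.
2P: tangent at (6, 8): λ = (3·6² + 43)/(2·8) ≡ 10/16. 16⁻¹ ≡ 3 (mod 47), so λ ≡ 10·3 ≡ 30.
  x = λ² - 6 - 6 = 900 - 12 ≡ 42; y = λ·(6 - 42) - 8 ≡ 40. → (42, 40)
3P: (42, 40) + (6, 8). λ = (8 - 40)/(6 - 42) ≡ 15/11 mod 47. 11⁻¹ ≡ 30 (mod 47), so λ ≡ 27.
  x = λ² - 42 - 6 = 729 - 48 ≡ 23; y = λ·(42 - 23) - 40 ≡ 3. → (23, 3)
4P: (23, 3) + (6, 8). λ = (8 - 3)/(6 - 23) ≡ 5/30 mod 47. 30⁻¹ ≡ 11 (mod 47) since 30·11 = 330 ≡ 1, so λ ≡ 8.
  x = λ² - 23 - 6 = 64 - 29 ≡ 35; y = λ·(23 - 35) - 3 ≡ 42. → (35, 42)
5P: (35, 42) + (6, 8). λ = (8 - 42)/(6 - 35) ≡ 13/18 mod 47. 18⁻¹ ≡ 34 (mod 47), so λ ≡ 19.
  x = λ² - 35 - 6 = 361 - 41 ≡ 38; y = λ·(35 - 38) - 42 ≡ 42. → (38, 42)
6P: (38, 42) + (6, 8). λ = (8 - 42)/(6 - 38) ≡ 13/15 mod 47. 15⁻¹ ≡ 22 (mod 47) since 15·22 = 330 ≡ 1, so λ ≡ 4.
  x = λ² - 38 - 6 = 16 - 44 ≡ 19; y = λ·(38 - 19) - 42 ≡ 34. → (19, 34)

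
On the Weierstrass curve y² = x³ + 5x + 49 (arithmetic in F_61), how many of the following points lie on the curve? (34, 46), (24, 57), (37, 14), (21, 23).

(34, 46): 46² ≡ 42, rhs ≡ 56 → off.
(24, 57): 57² ≡ 16, rhs ≡ 24 → off.
(37, 14): 14² ≡ 13, rhs ≡ 13 → on.
(21, 23): 23² ≡ 41, rhs ≡ 21 → off.

1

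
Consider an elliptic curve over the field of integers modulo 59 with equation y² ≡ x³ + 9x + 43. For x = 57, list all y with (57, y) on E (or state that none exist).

x³ + 9x + 43 = 185749 ≡ 17 (mod 59).
Square roots of 17 mod 59: 28 and 31 (since 28² = 784 ≡ 17).

28, 31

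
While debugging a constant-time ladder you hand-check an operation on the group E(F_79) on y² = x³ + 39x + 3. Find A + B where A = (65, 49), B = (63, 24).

(48, 45)

(65, 49) + (63, 24). λ = (24 - 49)/(63 - 65) ≡ 54/77 mod 79. 77⁻¹ ≡ 39 (mod 79) since 77·39 = 3003 ≡ 1, so λ ≡ 52.
  x = λ² - 65 - 63 = 2704 - 128 ≡ 48; y = λ·(65 - 48) - 49 ≡ 45. → (48, 45)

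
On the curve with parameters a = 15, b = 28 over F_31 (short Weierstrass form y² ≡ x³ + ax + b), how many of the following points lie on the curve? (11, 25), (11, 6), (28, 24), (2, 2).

4

(11, 25): 25² ≡ 5, rhs ≡ 5 → on.
(11, 6): 6² ≡ 5, rhs ≡ 5 → on.
(28, 24): 24² ≡ 18, rhs ≡ 18 → on.
(2, 2): 2² ≡ 4, rhs ≡ 4 → on.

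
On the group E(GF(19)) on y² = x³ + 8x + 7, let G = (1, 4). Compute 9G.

Repeated addition: build up to 9G.
2G: tangent at (1, 4): λ = (3·1² + 8)/(2·4) ≡ 11/8. 8⁻¹ ≡ 12 (mod 19) since 8·12 = 96 ≡ 1, so λ ≡ 11·12 ≡ 18.
  x = λ² - 1 - 1 = 324 - 2 ≡ 18; y = λ·(1 - 18) - 4 ≡ 13. → (18, 13)
3G: (18, 13) + (1, 4). λ = (4 - 13)/(1 - 18) ≡ 10/2 mod 19. 2⁻¹ ≡ 10 (mod 19), so λ ≡ 5.
  x = λ² - 18 - 1 = 25 - 19 ≡ 6; y = λ·(18 - 6) - 13 ≡ 9. → (6, 9)
4G: (6, 9) + (1, 4). λ = (4 - 9)/(1 - 6) ≡ 14/14 mod 19. 14⁻¹ ≡ 15 (mod 19) since 14·15 = 210 ≡ 1, so λ ≡ 1.
  x = λ² - 6 - 1 = 1 - 7 ≡ 13; y = λ·(6 - 13) - 9 ≡ 3. → (13, 3)
5G: (13, 3) + (1, 4). λ = (4 - 3)/(1 - 13) ≡ 1/7 mod 19. 7⁻¹ ≡ 11 (mod 19), so λ ≡ 11.
  x = λ² - 13 - 1 = 121 - 14 ≡ 12; y = λ·(13 - 12) - 3 ≡ 8. → (12, 8)
6G: (12, 8) + (1, 4). λ = (4 - 8)/(1 - 12) ≡ 15/8 mod 19. 8⁻¹ ≡ 12 (mod 19), so λ ≡ 9.
  x = λ² - 12 - 1 = 81 - 13 ≡ 11; y = λ·(12 - 11) - 8 ≡ 1. → (11, 1)
7G: (11, 1) + (1, 4). λ = (4 - 1)/(1 - 11) ≡ 3/9 mod 19. 9⁻¹ ≡ 17 (mod 19), so λ ≡ 13.
  x = λ² - 11 - 1 = 169 - 12 ≡ 5; y = λ·(11 - 5) - 1 ≡ 1. → (5, 1)
8G: (5, 1) + (1, 4). λ = (4 - 1)/(1 - 5) ≡ 3/15 mod 19. 15⁻¹ ≡ 14 (mod 19), so λ ≡ 4.
  x = λ² - 5 - 1 = 16 - 6 ≡ 10; y = λ·(5 - 10) - 1 ≡ 17. → (10, 17)
9G: (10, 17) + (1, 4). λ = (4 - 17)/(1 - 10) ≡ 6/10 mod 19. 10⁻¹ ≡ 2 (mod 19), so λ ≡ 12.
  x = λ² - 10 - 1 = 144 - 11 ≡ 0; y = λ·(10 - 0) - 17 ≡ 8. → (0, 8)

(0, 8)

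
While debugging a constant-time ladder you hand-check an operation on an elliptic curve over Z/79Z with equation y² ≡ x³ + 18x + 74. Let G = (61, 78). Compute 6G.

Repeated addition: build up to 6G.
2G: tangent at (61, 78): λ = (3·61² + 18)/(2·78) ≡ 42/77. 77⁻¹ ≡ 39 (mod 79), so λ ≡ 42·39 ≡ 58.
  x = λ² - 61 - 61 = 3364 - 122 ≡ 3; y = λ·(61 - 3) - 78 ≡ 47. → (3, 47)
3G: (3, 47) + (61, 78). λ = (78 - 47)/(61 - 3) ≡ 31/58 mod 79. 58⁻¹ ≡ 15 (mod 79) since 58·15 = 870 ≡ 1, so λ ≡ 70.
  x = λ² - 3 - 61 = 4900 - 64 ≡ 17; y = λ·(3 - 17) - 47 ≡ 0. → (17, 0)
4G: (17, 0) + (61, 78). λ = (78 - 0)/(61 - 17) ≡ 78/44 mod 79. 44⁻¹ ≡ 9 (mod 79), so λ ≡ 70.
  x = λ² - 17 - 61 = 4900 - 78 ≡ 3; y = λ·(17 - 3) - 0 ≡ 32. → (3, 32)
5G: (3, 32) + (61, 78). λ = (78 - 32)/(61 - 3) ≡ 46/58 mod 79. 58⁻¹ ≡ 15 (mod 79), so λ ≡ 58.
  x = λ² - 3 - 61 = 3364 - 64 ≡ 61; y = λ·(3 - 61) - 32 ≡ 1. → (61, 1)
6G: (61, 1) + (61, 78): same x and y₁ ≡ -y₂, so the sum is O.

O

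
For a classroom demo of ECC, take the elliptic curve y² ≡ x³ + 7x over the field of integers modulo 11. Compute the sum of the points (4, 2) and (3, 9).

(9, 0)

(4, 2) + (3, 9). λ = (9 - 2)/(3 - 4) ≡ 7/10 mod 11. 10⁻¹ ≡ 10 (mod 11) since 10·10 = 100 ≡ 1, so λ ≡ 4.
  x = λ² - 4 - 3 = 16 - 7 ≡ 9; y = λ·(4 - 9) - 2 ≡ 0. → (9, 0)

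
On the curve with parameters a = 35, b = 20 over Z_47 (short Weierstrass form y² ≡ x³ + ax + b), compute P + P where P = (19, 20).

tangent at (19, 20): λ = (3·19² + 35)/(2·20) ≡ 37/40. 40⁻¹ ≡ 20 (mod 47) since 40·20 = 800 ≡ 1, so λ ≡ 37·20 ≡ 35.
  x = λ² - 19 - 19 = 1225 - 38 ≡ 12; y = λ·(19 - 12) - 20 ≡ 37. → (12, 37)

(12, 37)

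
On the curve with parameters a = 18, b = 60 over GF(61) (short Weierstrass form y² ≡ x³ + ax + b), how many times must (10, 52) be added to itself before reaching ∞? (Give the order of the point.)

2P: tangent at (10, 52): λ = (3·10² + 18)/(2·52) ≡ 13/43. 43⁻¹ ≡ 44 (mod 61) since 43·44 = 1892 ≡ 1, so λ ≡ 13·44 ≡ 23.
  x = λ² - 10 - 10 = 529 - 20 ≡ 21; y = λ·(10 - 21) - 52 ≡ 0. → (21, 0)
3P: (21, 0) + (10, 52). λ = (52 - 0)/(10 - 21) ≡ 52/50 mod 61. 50⁻¹ ≡ 11 (mod 61), so λ ≡ 23.
  x = λ² - 21 - 10 = 529 - 31 ≡ 10; y = λ·(21 - 10) - 0 ≡ 9. → (10, 9)
4P: (10, 9) + (10, 52): same x and y₁ ≡ -y₂, so the sum is ∞.
4P = ∞, so the order is 4.

4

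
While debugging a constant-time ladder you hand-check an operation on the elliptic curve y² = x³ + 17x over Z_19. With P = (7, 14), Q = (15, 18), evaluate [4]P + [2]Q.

(7, 14)

First 4P:
Double-and-add on 4 = (100)₂. Start with P = (7, 14) for the leading 1-bit.
double: tangent at (7, 14): λ = (3·7² + 17)/(2·14) ≡ 12/9. 9⁻¹ ≡ 17 (mod 19), so λ ≡ 12·17 ≡ 14.
  x = λ² - 7 - 7 = 196 - 14 ≡ 11; y = λ·(7 - 11) - 14 ≡ 6. → (11, 6)
double: tangent at (11, 6): λ = (3·11² + 17)/(2·6) ≡ 0/12. 12⁻¹ ≡ 8 (mod 19) since 12·8 = 96 ≡ 1, so λ ≡ 0·8 ≡ 0.
  x = λ² - 11 - 11 = 0 - 22 ≡ 16; y = λ·(11 - 16) - 6 ≡ 13. → (16, 13)
4P = (16, 13).
Next 2Q:
Repeated addition: build up to 2Q.
2Q: tangent at (15, 18): λ = (3·15² + 17)/(2·18) ≡ 8/17. 17⁻¹ ≡ 9 (mod 19) since 17·9 = 153 ≡ 1, so λ ≡ 8·9 ≡ 15.
  x = λ² - 15 - 15 = 225 - 30 ≡ 5; y = λ·(15 - 5) - 18 ≡ 18. → (5, 18)
2Q = (5, 18).
Finally 4P + 2Q:
(16, 13) + (5, 18). λ = (18 - 13)/(5 - 16) ≡ 5/8 mod 19. 8⁻¹ ≡ 12 (mod 19), so λ ≡ 3.
  x = λ² - 16 - 5 = 9 - 21 ≡ 7; y = λ·(16 - 7) - 13 ≡ 14. → (7, 14)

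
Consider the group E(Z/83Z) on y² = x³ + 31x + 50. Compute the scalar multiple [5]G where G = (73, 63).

(58, 82)

Double-and-add on 5 = (101)₂. Start with G = (73, 63) for the leading 1-bit.
double: tangent at (73, 63): λ = (3·73² + 31)/(2·63) ≡ 82/43. 43⁻¹ ≡ 56 (mod 83) since 43·56 = 2408 ≡ 1, so λ ≡ 82·56 ≡ 27.
  x = λ² - 73 - 73 = 729 - 146 ≡ 2; y = λ·(73 - 2) - 63 ≡ 28. → (2, 28)
double: tangent at (2, 28): λ = (3·2² + 31)/(2·28) ≡ 43/56. 56⁻¹ ≡ 43 (mod 83) since 56·43 = 2408 ≡ 1, so λ ≡ 43·43 ≡ 23.
  x = λ² - 2 - 2 = 529 - 4 ≡ 27; y = λ·(2 - 27) - 28 ≡ 61. → (27, 61)
add G: (27, 61) + (73, 63). λ = (63 - 61)/(73 - 27) ≡ 2/46 mod 83. 46⁻¹ ≡ 74 (mod 83), so λ ≡ 65.
  x = λ² - 27 - 73 = 4225 - 100 ≡ 58; y = λ·(27 - 58) - 61 ≡ 82. → (58, 82)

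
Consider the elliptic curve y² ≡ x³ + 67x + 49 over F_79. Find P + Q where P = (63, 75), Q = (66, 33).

(63, 75) + (66, 33). λ = (33 - 75)/(66 - 63) ≡ 37/3 mod 79. 3⁻¹ ≡ 53 (mod 79), so λ ≡ 65.
  x = λ² - 63 - 66 = 4225 - 129 ≡ 67; y = λ·(63 - 67) - 75 ≡ 60. → (67, 60)

(67, 60)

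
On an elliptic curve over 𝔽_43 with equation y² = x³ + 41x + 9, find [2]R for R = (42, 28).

(16, 17)

tangent at (42, 28): λ = (3·42² + 41)/(2·28) ≡ 1/13. 13⁻¹ ≡ 10 (mod 43) since 13·10 = 130 ≡ 1, so λ ≡ 1·10 ≡ 10.
  x = λ² - 42 - 42 = 100 - 84 ≡ 16; y = λ·(42 - 16) - 28 ≡ 17. → (16, 17)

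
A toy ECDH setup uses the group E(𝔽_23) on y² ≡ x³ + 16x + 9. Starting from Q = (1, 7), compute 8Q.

Double-and-add on 8 = (1000)₂. Start with Q = (1, 7) for the leading 1-bit.
double: tangent at (1, 7): λ = (3·1² + 16)/(2·7) ≡ 19/14. 14⁻¹ ≡ 5 (mod 23), so λ ≡ 19·5 ≡ 3.
  x = λ² - 1 - 1 = 9 - 2 ≡ 7; y = λ·(1 - 7) - 7 ≡ 21. → (7, 21)
double: tangent at (7, 21): λ = (3·7² + 16)/(2·21) ≡ 2/19. 19⁻¹ ≡ 17 (mod 23) since 19·17 = 323 ≡ 1, so λ ≡ 2·17 ≡ 11.
  x = λ² - 7 - 7 = 121 - 14 ≡ 15; y = λ·(7 - 15) - 21 ≡ 6. → (15, 6)
double: tangent at (15, 6): λ = (3·15² + 16)/(2·6) ≡ 1/12. 12⁻¹ ≡ 2 (mod 23) since 12·2 = 24 ≡ 1, so λ ≡ 1·2 ≡ 2.
  x = λ² - 15 - 15 = 4 - 30 ≡ 20; y = λ·(15 - 20) - 6 ≡ 7. → (20, 7)

(20, 7)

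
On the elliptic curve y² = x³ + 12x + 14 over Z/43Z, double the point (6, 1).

(19, 36)

tangent at (6, 1): λ = (3·6² + 12)/(2·1) ≡ 34/2. 2⁻¹ ≡ 22 (mod 43), so λ ≡ 34·22 ≡ 17.
  x = λ² - 6 - 6 = 289 - 12 ≡ 19; y = λ·(6 - 19) - 1 ≡ 36. → (19, 36)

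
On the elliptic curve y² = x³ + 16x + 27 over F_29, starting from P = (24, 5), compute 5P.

(13, 5)

Repeated addition: build up to 5P.
2P: tangent at (24, 5): λ = (3·24² + 16)/(2·5) ≡ 4/10. 10⁻¹ ≡ 3 (mod 29), so λ ≡ 4·3 ≡ 12.
  x = λ² - 24 - 24 = 144 - 48 ≡ 9; y = λ·(24 - 9) - 5 ≡ 1. → (9, 1)
3P: (9, 1) + (24, 5). λ = (5 - 1)/(24 - 9) ≡ 4/15 mod 29. 15⁻¹ ≡ 2 (mod 29), so λ ≡ 8.
  x = λ² - 9 - 24 = 64 - 33 ≡ 2; y = λ·(9 - 2) - 1 ≡ 26. → (2, 26)
4P: (2, 26) + (24, 5). λ = (5 - 26)/(24 - 2) ≡ 8/22 mod 29. 22⁻¹ ≡ 4 (mod 29), so λ ≡ 3.
  x = λ² - 2 - 24 = 9 - 26 ≡ 12; y = λ·(2 - 12) - 26 ≡ 2. → (12, 2)
5P: (12, 2) + (24, 5). λ = (5 - 2)/(24 - 12) ≡ 3/12 mod 29. 12⁻¹ ≡ 17 (mod 29) since 12·17 = 204 ≡ 1, so λ ≡ 22.
  x = λ² - 12 - 24 = 484 - 36 ≡ 13; y = λ·(12 - 13) - 2 ≡ 5. → (13, 5)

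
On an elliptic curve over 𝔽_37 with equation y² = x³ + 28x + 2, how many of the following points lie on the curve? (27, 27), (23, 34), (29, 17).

0

(27, 27): 27² ≡ 26, rhs ≡ 17 → off.
(23, 34): 34² ≡ 9, rhs ≡ 11 → off.
(29, 17): 17² ≡ 30, rhs ≡ 6 → off.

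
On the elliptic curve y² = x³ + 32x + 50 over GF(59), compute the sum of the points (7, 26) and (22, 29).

(56, 35)

(7, 26) + (22, 29). λ = (29 - 26)/(22 - 7) ≡ 3/15 mod 59. 15⁻¹ ≡ 4 (mod 59) since 15·4 = 60 ≡ 1, so λ ≡ 12.
  x = λ² - 7 - 22 = 144 - 29 ≡ 56; y = λ·(7 - 56) - 26 ≡ 35. → (56, 35)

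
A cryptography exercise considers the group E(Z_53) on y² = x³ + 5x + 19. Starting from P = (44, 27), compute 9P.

(42, 8)

Double-and-add on 9 = (1001)₂. Start with P = (44, 27) for the leading 1-bit.
double: tangent at (44, 27): λ = (3·44² + 5)/(2·27) ≡ 36/1. 1⁻¹ ≡ 1 (mod 53), so λ ≡ 36·1 ≡ 36.
  x = λ² - 44 - 44 = 1296 - 88 ≡ 42; y = λ·(44 - 42) - 27 ≡ 45. → (42, 45)
double: tangent at (42, 45): λ = (3·42² + 5)/(2·45) ≡ 50/37. 37⁻¹ ≡ 43 (mod 53), so λ ≡ 50·43 ≡ 30.
  x = λ² - 42 - 42 = 900 - 84 ≡ 21; y = λ·(42 - 21) - 45 ≡ 2. → (21, 2)
double: tangent at (21, 2): λ = (3·21² + 5)/(2·2) ≡ 3/4. 4⁻¹ ≡ 40 (mod 53), so λ ≡ 3·40 ≡ 14.
  x = λ² - 21 - 21 = 196 - 42 ≡ 48; y = λ·(21 - 48) - 2 ≡ 44. → (48, 44)
add P: (48, 44) + (44, 27). λ = (27 - 44)/(44 - 48) ≡ 36/49 mod 53. 49⁻¹ ≡ 13 (mod 53), so λ ≡ 44.
  x = λ² - 48 - 44 = 1936 - 92 ≡ 42; y = λ·(48 - 42) - 44 ≡ 8. → (42, 8)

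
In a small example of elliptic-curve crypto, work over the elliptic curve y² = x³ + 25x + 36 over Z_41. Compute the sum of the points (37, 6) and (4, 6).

(37, 6) + (4, 6). λ = (6 - 6)/(4 - 37) ≡ 0/8 mod 41. 8⁻¹ ≡ 36 (mod 41), so λ ≡ 0.
  x = λ² - 37 - 4 = 0 - 41 ≡ 0; y = λ·(37 - 0) - 6 ≡ 35. → (0, 35)

(0, 35)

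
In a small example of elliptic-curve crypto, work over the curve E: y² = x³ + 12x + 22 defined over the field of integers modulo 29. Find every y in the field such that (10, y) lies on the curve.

none

x³ + 12x + 22 = 1142 ≡ 11 (mod 29).
11 is a non-residue mod 29; no y exists.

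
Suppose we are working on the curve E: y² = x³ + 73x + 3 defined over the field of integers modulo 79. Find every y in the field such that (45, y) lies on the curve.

x³ + 73x + 3 = 94413 ≡ 8 (mod 79).
Square roots of 8 mod 79: 18 and 61 (since 18² = 324 ≡ 8).

18, 61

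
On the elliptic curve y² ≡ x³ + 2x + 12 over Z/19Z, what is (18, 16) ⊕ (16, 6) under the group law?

(10, 5)

(18, 16) + (16, 6). λ = (6 - 16)/(16 - 18) ≡ 9/17 mod 19. 17⁻¹ ≡ 9 (mod 19), so λ ≡ 5.
  x = λ² - 18 - 16 = 25 - 34 ≡ 10; y = λ·(18 - 10) - 16 ≡ 5. → (10, 5)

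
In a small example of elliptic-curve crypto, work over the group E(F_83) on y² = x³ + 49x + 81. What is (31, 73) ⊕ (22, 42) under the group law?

(6, 50)

(31, 73) + (22, 42). λ = (42 - 73)/(22 - 31) ≡ 52/74 mod 83. 74⁻¹ ≡ 46 (mod 83), so λ ≡ 68.
  x = λ² - 31 - 22 = 4624 - 53 ≡ 6; y = λ·(31 - 6) - 73 ≡ 50. → (6, 50)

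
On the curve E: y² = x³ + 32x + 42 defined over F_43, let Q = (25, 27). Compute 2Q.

tangent at (25, 27): λ = (3·25² + 32)/(2·27) ≡ 15/11. 11⁻¹ ≡ 4 (mod 43) since 11·4 = 44 ≡ 1, so λ ≡ 15·4 ≡ 17.
  x = λ² - 25 - 25 = 289 - 50 ≡ 24; y = λ·(25 - 24) - 27 ≡ 33. → (24, 33)

(24, 33)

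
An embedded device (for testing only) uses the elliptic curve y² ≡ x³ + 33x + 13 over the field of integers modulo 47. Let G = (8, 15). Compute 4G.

Repeated addition: build up to 4G.
2G: tangent at (8, 15): λ = (3·8² + 33)/(2·15) ≡ 37/30. 30⁻¹ ≡ 11 (mod 47), so λ ≡ 37·11 ≡ 31.
  x = λ² - 8 - 8 = 961 - 16 ≡ 5; y = λ·(8 - 5) - 15 ≡ 31. → (5, 31)
3G: (5, 31) + (8, 15). λ = (15 - 31)/(8 - 5) ≡ 31/3 mod 47. 3⁻¹ ≡ 16 (mod 47) since 3·16 = 48 ≡ 1, so λ ≡ 26.
  x = λ² - 5 - 8 = 676 - 13 ≡ 5; y = λ·(5 - 5) - 31 ≡ 16. → (5, 16)
4G: (5, 16) + (8, 15). λ = (15 - 16)/(8 - 5) ≡ 46/3 mod 47. 3⁻¹ ≡ 16 (mod 47), so λ ≡ 31.
  x = λ² - 5 - 8 = 961 - 13 ≡ 8; y = λ·(5 - 8) - 16 ≡ 32. → (8, 32)

(8, 32)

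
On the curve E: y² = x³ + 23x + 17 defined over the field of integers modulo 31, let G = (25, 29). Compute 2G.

(17, 19)

tangent at (25, 29): λ = (3·25² + 23)/(2·29) ≡ 7/27. 27⁻¹ ≡ 23 (mod 31) since 27·23 = 621 ≡ 1, so λ ≡ 7·23 ≡ 6.
  x = λ² - 25 - 25 = 36 - 50 ≡ 17; y = λ·(25 - 17) - 29 ≡ 19. → (17, 19)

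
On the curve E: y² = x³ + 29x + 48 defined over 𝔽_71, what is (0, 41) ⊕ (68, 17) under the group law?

(0, 41) + (68, 17). λ = (17 - 41)/(68 - 0) ≡ 47/68 mod 71. 68⁻¹ ≡ 47 (mod 71), so λ ≡ 8.
  x = λ² - 0 - 68 = 64 - 68 ≡ 67; y = λ·(0 - 67) - 41 ≡ 62. → (67, 62)

(67, 62)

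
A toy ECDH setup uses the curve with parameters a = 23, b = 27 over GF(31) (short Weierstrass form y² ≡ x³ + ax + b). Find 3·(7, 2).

Write Q = (7, 2).
Repeated addition: build up to 3Q.
2Q: tangent at (7, 2): λ = (3·7² + 23)/(2·2) ≡ 15/4. 4⁻¹ ≡ 8 (mod 31), so λ ≡ 15·8 ≡ 27.
  x = λ² - 7 - 7 = 729 - 14 ≡ 2; y = λ·(7 - 2) - 2 ≡ 9. → (2, 9)
3Q: (2, 9) + (7, 2). λ = (2 - 9)/(7 - 2) ≡ 24/5 mod 31. 5⁻¹ ≡ 25 (mod 31) since 5·25 = 125 ≡ 1, so λ ≡ 11.
  x = λ² - 2 - 7 = 121 - 9 ≡ 19; y = λ·(2 - 19) - 9 ≡ 21. → (19, 21)

(19, 21)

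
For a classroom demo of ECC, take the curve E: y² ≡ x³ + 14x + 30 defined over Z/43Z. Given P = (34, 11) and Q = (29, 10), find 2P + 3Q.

First 2P:
Repeated addition: build up to 2P.
2P: tangent at (34, 11): λ = (3·34² + 14)/(2·11) ≡ 42/22. 22⁻¹ ≡ 2 (mod 43) since 22·2 = 44 ≡ 1, so λ ≡ 42·2 ≡ 41.
  x = λ² - 34 - 34 = 1681 - 68 ≡ 22; y = λ·(34 - 22) - 11 ≡ 8. → (22, 8)
2P = (22, 8).
Next 3Q:
Repeated addition: build up to 3Q.
2Q: tangent at (29, 10): λ = (3·29² + 14)/(2·10) ≡ 0/20. 20⁻¹ ≡ 28 (mod 43), so λ ≡ 0·28 ≡ 0.
  x = λ² - 29 - 29 = 0 - 58 ≡ 28; y = λ·(29 - 28) - 10 ≡ 33. → (28, 33)
3Q: (28, 33) + (29, 10). λ = (10 - 33)/(29 - 28) ≡ 20/1 mod 43. 1⁻¹ ≡ 1 (mod 43) since 1·1 = 1 ≡ 1, so λ ≡ 20.
  x = λ² - 28 - 29 = 400 - 57 ≡ 42; y = λ·(28 - 42) - 33 ≡ 31. → (42, 31)
3Q = (42, 31).
Finally 2P + 3Q:
(22, 8) + (42, 31). λ = (31 - 8)/(42 - 22) ≡ 23/20 mod 43. 20⁻¹ ≡ 28 (mod 43) since 20·28 = 560 ≡ 1, so λ ≡ 42.
  x = λ² - 22 - 42 = 1764 - 64 ≡ 23; y = λ·(22 - 23) - 8 ≡ 36. → (23, 36)

(23, 36)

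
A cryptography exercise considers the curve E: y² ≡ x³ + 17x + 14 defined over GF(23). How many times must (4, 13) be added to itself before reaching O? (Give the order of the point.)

3

2P: tangent at (4, 13): λ = (3·4² + 17)/(2·13) ≡ 19/3. 3⁻¹ ≡ 8 (mod 23) since 3·8 = 24 ≡ 1, so λ ≡ 19·8 ≡ 14.
  x = λ² - 4 - 4 = 196 - 8 ≡ 4; y = λ·(4 - 4) - 13 ≡ 10. → (4, 10)
3P: (4, 10) + (4, 13): same x and y₁ ≡ -y₂, so the sum is O.
3P = O, so the order is 3.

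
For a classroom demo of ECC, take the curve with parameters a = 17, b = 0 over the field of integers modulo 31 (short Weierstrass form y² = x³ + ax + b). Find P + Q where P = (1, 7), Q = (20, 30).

(7, 20)

(1, 7) + (20, 30). λ = (30 - 7)/(20 - 1) ≡ 23/19 mod 31. 19⁻¹ ≡ 18 (mod 31), so λ ≡ 11.
  x = λ² - 1 - 20 = 121 - 21 ≡ 7; y = λ·(1 - 7) - 7 ≡ 20. → (7, 20)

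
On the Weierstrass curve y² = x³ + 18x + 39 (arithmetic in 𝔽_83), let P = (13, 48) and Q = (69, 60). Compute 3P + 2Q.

First 3P:
Repeated addition: build up to 3P.
2P: tangent at (13, 48): λ = (3·13² + 18)/(2·48) ≡ 27/13. 13⁻¹ ≡ 32 (mod 83), so λ ≡ 27·32 ≡ 34.
  x = λ² - 13 - 13 = 1156 - 26 ≡ 51; y = λ·(13 - 51) - 48 ≡ 71. → (51, 71)
3P: (51, 71) + (13, 48). λ = (48 - 71)/(13 - 51) ≡ 60/45 mod 83. 45⁻¹ ≡ 24 (mod 83) since 45·24 = 1080 ≡ 1, so λ ≡ 29.
  x = λ² - 51 - 13 = 841 - 64 ≡ 30; y = λ·(51 - 30) - 71 ≡ 40. → (30, 40)
3P = (30, 40).
Next 2Q:
Repeated addition: build up to 2Q.
2Q: tangent at (69, 60): λ = (3·69² + 18)/(2·60) ≡ 25/37. 37⁻¹ ≡ 9 (mod 83), so λ ≡ 25·9 ≡ 59.
  x = λ² - 69 - 69 = 3481 - 138 ≡ 23; y = λ·(69 - 23) - 60 ≡ 81. → (23, 81)
2Q = (23, 81).
Finally 3P + 2Q:
(30, 40) + (23, 81). λ = (81 - 40)/(23 - 30) ≡ 41/76 mod 83. 76⁻¹ ≡ 71 (mod 83), so λ ≡ 6.
  x = λ² - 30 - 23 = 36 - 53 ≡ 66; y = λ·(30 - 66) - 40 ≡ 76. → (66, 76)

(66, 76)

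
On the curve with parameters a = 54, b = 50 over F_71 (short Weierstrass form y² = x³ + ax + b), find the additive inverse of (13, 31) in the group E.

(13, 40)

-(13, 31) = (13, -31 mod 71) = (13, 40).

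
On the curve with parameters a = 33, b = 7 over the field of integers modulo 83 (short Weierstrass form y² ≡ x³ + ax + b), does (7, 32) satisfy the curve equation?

no

y² = 32² ≡ 28; x³ + 33x + 7 = 581 ≡ 0 (mod 83). 28 ≠ 0.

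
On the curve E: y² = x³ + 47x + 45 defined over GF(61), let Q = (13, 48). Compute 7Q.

(59, 2)

Double-and-add on 7 = (111)₂. Start with Q = (13, 48) for the leading 1-bit.
double: tangent at (13, 48): λ = (3·13² + 47)/(2·48) ≡ 5/35. 35⁻¹ ≡ 7 (mod 61), so λ ≡ 5·7 ≡ 35.
  x = λ² - 13 - 13 = 1225 - 26 ≡ 40; y = λ·(13 - 40) - 48 ≡ 44. → (40, 44)
add Q: (40, 44) + (13, 48). λ = (48 - 44)/(13 - 40) ≡ 4/34 mod 61. 34⁻¹ ≡ 9 (mod 61), so λ ≡ 36.
  x = λ² - 40 - 13 = 1296 - 53 ≡ 23; y = λ·(40 - 23) - 44 ≡ 19. → (23, 19)
double: tangent at (23, 19): λ = (3·23² + 47)/(2·19) ≡ 48/38. 38⁻¹ ≡ 53 (mod 61) since 38·53 = 2014 ≡ 1, so λ ≡ 48·53 ≡ 43.
  x = λ² - 23 - 23 = 1849 - 46 ≡ 34; y = λ·(23 - 34) - 19 ≡ 57. → (34, 57)
add Q: (34, 57) + (13, 48). λ = (48 - 57)/(13 - 34) ≡ 52/40 mod 61. 40⁻¹ ≡ 29 (mod 61), so λ ≡ 44.
  x = λ² - 34 - 13 = 1936 - 47 ≡ 59; y = λ·(34 - 59) - 57 ≡ 2. → (59, 2)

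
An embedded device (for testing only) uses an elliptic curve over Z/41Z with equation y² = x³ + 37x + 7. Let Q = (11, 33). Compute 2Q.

tangent at (11, 33): λ = (3·11² + 37)/(2·33) ≡ 31/25. 25⁻¹ ≡ 23 (mod 41), so λ ≡ 31·23 ≡ 16.
  x = λ² - 11 - 11 = 256 - 22 ≡ 29; y = λ·(11 - 29) - 33 ≡ 7. → (29, 7)

(29, 7)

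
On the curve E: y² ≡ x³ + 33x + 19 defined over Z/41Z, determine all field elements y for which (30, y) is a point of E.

none

x³ + 33x + 19 = 28009 ≡ 6 (mod 41).
6 is a non-residue mod 41; no y exists.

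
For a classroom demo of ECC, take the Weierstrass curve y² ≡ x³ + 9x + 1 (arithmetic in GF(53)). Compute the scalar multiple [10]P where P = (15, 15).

Double-and-add on 10 = (1010)₂. Start with P = (15, 15) for the leading 1-bit.
double: tangent at (15, 15): λ = (3·15² + 9)/(2·15) ≡ 48/30. 30⁻¹ ≡ 23 (mod 53), so λ ≡ 48·23 ≡ 44.
  x = λ² - 15 - 15 = 1936 - 30 ≡ 51; y = λ·(15 - 51) - 15 ≡ 44. → (51, 44)
double: tangent at (51, 44): λ = (3·51² + 9)/(2·44) ≡ 21/35. 35⁻¹ ≡ 50 (mod 53), so λ ≡ 21·50 ≡ 43.
  x = λ² - 51 - 51 = 1849 - 102 ≡ 51; y = λ·(51 - 51) - 44 ≡ 9. → (51, 9)
add P: (51, 9) + (15, 15). λ = (15 - 9)/(15 - 51) ≡ 6/17 mod 53. 17⁻¹ ≡ 25 (mod 53) since 17·25 = 425 ≡ 1, so λ ≡ 44.
  x = λ² - 51 - 15 = 1936 - 66 ≡ 15; y = λ·(51 - 15) - 9 ≡ 38. → (15, 38)
double: tangent at (15, 38): λ = (3·15² + 9)/(2·38) ≡ 48/23. 23⁻¹ ≡ 30 (mod 53) since 23·30 = 690 ≡ 1, so λ ≡ 48·30 ≡ 9.
  x = λ² - 15 - 15 = 81 - 30 ≡ 51; y = λ·(15 - 51) - 38 ≡ 9. → (51, 9)

(51, 9)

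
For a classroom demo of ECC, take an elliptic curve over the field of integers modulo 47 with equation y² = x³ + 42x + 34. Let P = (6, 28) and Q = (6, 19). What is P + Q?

O

The two points share x = 6 and their y-coordinates satisfy 28 + 19 ≡ 0 (mod 47), so they are inverses. Their sum is the point at infinity.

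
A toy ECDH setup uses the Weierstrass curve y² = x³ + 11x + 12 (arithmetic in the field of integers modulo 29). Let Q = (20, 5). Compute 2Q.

tangent at (20, 5): λ = (3·20² + 11)/(2·5) ≡ 22/10. 10⁻¹ ≡ 3 (mod 29) since 10·3 = 30 ≡ 1, so λ ≡ 22·3 ≡ 8.
  x = λ² - 20 - 20 = 64 - 40 ≡ 24; y = λ·(20 - 24) - 5 ≡ 21. → (24, 21)

(24, 21)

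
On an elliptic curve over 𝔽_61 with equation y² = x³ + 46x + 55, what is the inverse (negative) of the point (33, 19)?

-(33, 19) = (33, -19 mod 61) = (33, 42).

(33, 42)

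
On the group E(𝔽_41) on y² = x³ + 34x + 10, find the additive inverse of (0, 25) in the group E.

(0, 16)

-(0, 25) = (0, -25 mod 41) = (0, 16).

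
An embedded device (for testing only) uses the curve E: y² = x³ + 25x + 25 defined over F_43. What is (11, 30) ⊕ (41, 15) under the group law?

(2, 30)

(11, 30) + (41, 15). λ = (15 - 30)/(41 - 11) ≡ 28/30 mod 43. 30⁻¹ ≡ 33 (mod 43), so λ ≡ 21.
  x = λ² - 11 - 41 = 441 - 52 ≡ 2; y = λ·(11 - 2) - 30 ≡ 30. → (2, 30)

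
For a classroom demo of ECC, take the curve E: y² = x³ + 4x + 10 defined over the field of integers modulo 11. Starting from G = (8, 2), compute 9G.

(8, 9)

Double-and-add on 9 = (1001)₂. Start with G = (8, 2) for the leading 1-bit.
double: tangent at (8, 2): λ = (3·8² + 4)/(2·2) ≡ 9/4. 4⁻¹ ≡ 3 (mod 11), so λ ≡ 9·3 ≡ 5.
  x = λ² - 8 - 8 = 25 - 16 ≡ 9; y = λ·(8 - 9) - 2 ≡ 4. → (9, 4)
double: tangent at (9, 4): λ = (3·9² + 4)/(2·4) ≡ 5/8. 8⁻¹ ≡ 7 (mod 11) since 8·7 = 56 ≡ 1, so λ ≡ 5·7 ≡ 2.
  x = λ² - 9 - 9 = 4 - 18 ≡ 8; y = λ·(9 - 8) - 4 ≡ 9. → (8, 9)
double: tangent at (8, 9): λ = (3·8² + 4)/(2·9) ≡ 9/7. 7⁻¹ ≡ 8 (mod 11) since 7·8 = 56 ≡ 1, so λ ≡ 9·8 ≡ 6.
  x = λ² - 8 - 8 = 36 - 16 ≡ 9; y = λ·(8 - 9) - 9 ≡ 7. → (9, 7)
add G: (9, 7) + (8, 2). λ = (2 - 7)/(8 - 9) ≡ 6/10 mod 11. 10⁻¹ ≡ 10 (mod 11), so λ ≡ 5.
  x = λ² - 9 - 8 = 25 - 17 ≡ 8; y = λ·(9 - 8) - 7 ≡ 9. → (8, 9)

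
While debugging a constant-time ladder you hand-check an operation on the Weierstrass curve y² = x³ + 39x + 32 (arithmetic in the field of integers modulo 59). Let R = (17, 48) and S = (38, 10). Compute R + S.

(17, 48) + (38, 10). λ = (10 - 48)/(38 - 17) ≡ 21/21 mod 59. 21⁻¹ ≡ 45 (mod 59) since 21·45 = 945 ≡ 1, so λ ≡ 1.
  x = λ² - 17 - 38 = 1 - 55 ≡ 5; y = λ·(17 - 5) - 48 ≡ 23. → (5, 23)

(5, 23)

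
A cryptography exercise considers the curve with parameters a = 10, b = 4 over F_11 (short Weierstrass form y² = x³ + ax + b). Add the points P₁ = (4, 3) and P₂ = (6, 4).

(4, 3) + (6, 4). λ = (4 - 3)/(6 - 4) ≡ 1/2 mod 11. 2⁻¹ ≡ 6 (mod 11) since 2·6 = 12 ≡ 1, so λ ≡ 6.
  x = λ² - 4 - 6 = 36 - 10 ≡ 4; y = λ·(4 - 4) - 3 ≡ 8. → (4, 8)

(4, 8)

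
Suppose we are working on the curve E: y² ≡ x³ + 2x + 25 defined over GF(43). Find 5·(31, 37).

(30, 9)

Write P = (31, 37).
Repeated addition: build up to 5P.
2P: tangent at (31, 37): λ = (3·31² + 2)/(2·37) ≡ 4/31. 31⁻¹ ≡ 25 (mod 43), so λ ≡ 4·25 ≡ 14.
  x = λ² - 31 - 31 = 196 - 62 ≡ 5; y = λ·(31 - 5) - 37 ≡ 26. → (5, 26)
3P: (5, 26) + (31, 37). λ = (37 - 26)/(31 - 5) ≡ 11/26 mod 43. 26⁻¹ ≡ 5 (mod 43), so λ ≡ 12.
  x = λ² - 5 - 31 = 144 - 36 ≡ 22; y = λ·(5 - 22) - 26 ≡ 28. → (22, 28)
4P: (22, 28) + (31, 37). λ = (37 - 28)/(31 - 22) ≡ 9/9 mod 43. 9⁻¹ ≡ 24 (mod 43), so λ ≡ 1.
  x = λ² - 22 - 31 = 1 - 53 ≡ 34; y = λ·(22 - 34) - 28 ≡ 3. → (34, 3)
5P: (34, 3) + (31, 37). λ = (37 - 3)/(31 - 34) ≡ 34/40 mod 43. 40⁻¹ ≡ 14 (mod 43), so λ ≡ 3.
  x = λ² - 34 - 31 = 9 - 65 ≡ 30; y = λ·(34 - 30) - 3 ≡ 9. → (30, 9)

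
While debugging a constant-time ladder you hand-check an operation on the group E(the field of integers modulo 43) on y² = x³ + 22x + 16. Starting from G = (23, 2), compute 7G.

Repeated addition: build up to 7G.
2G: tangent at (23, 2): λ = (3·23² + 22)/(2·2) ≡ 18/4. 4⁻¹ ≡ 11 (mod 43), so λ ≡ 18·11 ≡ 26.
  x = λ² - 23 - 23 = 676 - 46 ≡ 28; y = λ·(23 - 28) - 2 ≡ 40. → (28, 40)
3G: (28, 40) + (23, 2). λ = (2 - 40)/(23 - 28) ≡ 5/38 mod 43. 38⁻¹ ≡ 17 (mod 43) since 38·17 = 646 ≡ 1, so λ ≡ 42.
  x = λ² - 28 - 23 = 1764 - 51 ≡ 36; y = λ·(28 - 36) - 40 ≡ 11. → (36, 11)
4G: (36, 11) + (23, 2). λ = (2 - 11)/(23 - 36) ≡ 34/30 mod 43. 30⁻¹ ≡ 33 (mod 43) since 30·33 = 990 ≡ 1, so λ ≡ 4.
  x = λ² - 36 - 23 = 16 - 59 ≡ 0; y = λ·(36 - 0) - 11 ≡ 4. → (0, 4)
5G: (0, 4) + (23, 2). λ = (2 - 4)/(23 - 0) ≡ 41/23 mod 43. 23⁻¹ ≡ 15 (mod 43), so λ ≡ 13.
  x = λ² - 0 - 23 = 169 - 23 ≡ 17; y = λ·(0 - 17) - 4 ≡ 33. → (17, 33)
6G: (17, 33) + (23, 2). λ = (2 - 33)/(23 - 17) ≡ 12/6 mod 43. 6⁻¹ ≡ 36 (mod 43), so λ ≡ 2.
  x = λ² - 17 - 23 = 4 - 40 ≡ 7; y = λ·(17 - 7) - 33 ≡ 30. → (7, 30)
7G: (7, 30) + (23, 2). λ = (2 - 30)/(23 - 7) ≡ 15/16 mod 43. 16⁻¹ ≡ 35 (mod 43), so λ ≡ 9.
  x = λ² - 7 - 23 = 81 - 30 ≡ 8; y = λ·(7 - 8) - 30 ≡ 4. → (8, 4)

(8, 4)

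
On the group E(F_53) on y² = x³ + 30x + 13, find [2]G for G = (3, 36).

tangent at (3, 36): λ = (3·3² + 30)/(2·36) ≡ 4/19. 19⁻¹ ≡ 14 (mod 53), so λ ≡ 4·14 ≡ 3.
  x = λ² - 3 - 3 = 9 - 6 ≡ 3; y = λ·(3 - 3) - 36 ≡ 17. → (3, 17)

(3, 17)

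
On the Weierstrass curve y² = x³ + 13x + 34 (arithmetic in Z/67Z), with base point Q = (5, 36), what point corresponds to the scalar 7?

Double-and-add on 7 = (111)₂. Start with Q = (5, 36) for the leading 1-bit.
double: tangent at (5, 36): λ = (3·5² + 13)/(2·36) ≡ 21/5. 5⁻¹ ≡ 27 (mod 67) since 5·27 = 135 ≡ 1, so λ ≡ 21·27 ≡ 31.
  x = λ² - 5 - 5 = 961 - 10 ≡ 13; y = λ·(5 - 13) - 36 ≡ 51. → (13, 51)
add Q: (13, 51) + (5, 36). λ = (36 - 51)/(5 - 13) ≡ 52/59 mod 67. 59⁻¹ ≡ 25 (mod 67), so λ ≡ 27.
  x = λ² - 13 - 5 = 729 - 18 ≡ 41; y = λ·(13 - 41) - 51 ≡ 64. → (41, 64)
double: tangent at (41, 64): λ = (3·41² + 13)/(2·64) ≡ 31/61. 61⁻¹ ≡ 11 (mod 67), so λ ≡ 31·11 ≡ 6.
  x = λ² - 41 - 41 = 36 - 82 ≡ 21; y = λ·(41 - 21) - 64 ≡ 56. → (21, 56)
add Q: (21, 56) + (5, 36). λ = (36 - 56)/(5 - 21) ≡ 47/51 mod 67. 51⁻¹ ≡ 46 (mod 67) since 51·46 = 2346 ≡ 1, so λ ≡ 18.
  x = λ² - 21 - 5 = 324 - 26 ≡ 30; y = λ·(21 - 30) - 56 ≡ 50. → (30, 50)

(30, 50)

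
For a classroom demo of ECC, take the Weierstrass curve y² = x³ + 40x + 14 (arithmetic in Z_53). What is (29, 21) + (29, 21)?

tangent at (29, 21): λ = (3·29² + 40)/(2·21) ≡ 19/42. 42⁻¹ ≡ 24 (mod 53) since 42·24 = 1008 ≡ 1, so λ ≡ 19·24 ≡ 32.
  x = λ² - 29 - 29 = 1024 - 58 ≡ 12; y = λ·(29 - 12) - 21 ≡ 46. → (12, 46)

(12, 46)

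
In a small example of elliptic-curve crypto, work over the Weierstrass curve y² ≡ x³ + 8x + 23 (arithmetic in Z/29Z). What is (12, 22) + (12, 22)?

(18, 5)

tangent at (12, 22): λ = (3·12² + 8)/(2·22) ≡ 5/15. 15⁻¹ ≡ 2 (mod 29) since 15·2 = 30 ≡ 1, so λ ≡ 5·2 ≡ 10.
  x = λ² - 12 - 12 = 100 - 24 ≡ 18; y = λ·(12 - 18) - 22 ≡ 5. → (18, 5)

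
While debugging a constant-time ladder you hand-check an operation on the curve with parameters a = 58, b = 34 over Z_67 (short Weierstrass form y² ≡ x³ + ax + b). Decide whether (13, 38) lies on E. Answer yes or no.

y² = 38² ≡ 37; x³ + 58x + 34 = 2985 ≡ 37 (mod 67). 37 = 37.

yes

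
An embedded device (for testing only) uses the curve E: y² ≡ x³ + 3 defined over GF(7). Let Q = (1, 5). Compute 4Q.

Repeated addition: build up to 4Q.
2Q: tangent at (1, 5): λ = (3·1² + 0)/(2·5) ≡ 3/3. 3⁻¹ ≡ 5 (mod 7) since 3·5 = 15 ≡ 1, so λ ≡ 3·5 ≡ 1.
  x = λ² - 1 - 1 = 1 - 2 ≡ 6; y = λ·(1 - 6) - 5 ≡ 4. → (6, 4)
3Q: (6, 4) + (1, 5). λ = (5 - 4)/(1 - 6) ≡ 1/2 mod 7. 2⁻¹ ≡ 4 (mod 7) since 2·4 = 8 ≡ 1, so λ ≡ 4.
  x = λ² - 6 - 1 = 16 - 7 ≡ 2; y = λ·(6 - 2) - 4 ≡ 5. → (2, 5)
4Q: (2, 5) + (1, 5). λ = (5 - 5)/(1 - 2) ≡ 0/6 mod 7. 6⁻¹ ≡ 6 (mod 7) since 6·6 = 36 ≡ 1, so λ ≡ 0.
  x = λ² - 2 - 1 = 0 - 3 ≡ 4; y = λ·(2 - 4) - 5 ≡ 2. → (4, 2)

(4, 2)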